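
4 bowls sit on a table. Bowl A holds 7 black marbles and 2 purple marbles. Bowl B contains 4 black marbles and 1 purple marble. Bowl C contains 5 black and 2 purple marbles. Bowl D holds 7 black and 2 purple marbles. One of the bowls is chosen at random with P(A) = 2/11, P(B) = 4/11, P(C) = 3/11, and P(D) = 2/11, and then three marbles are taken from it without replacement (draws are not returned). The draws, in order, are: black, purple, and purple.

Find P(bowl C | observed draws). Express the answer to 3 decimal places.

0.563

Compute the likelihood of the observed sequence for each case: P(data | bowl A) = (7/9)(2/8)(1/7) = 1/36; P(data | bowl B) = (4/5)(1/4)(0/3) = 0; P(data | bowl C) = (5/7)(2/6)(1/5) = 1/21; P(data | bowl D) = (7/9)(2/8)(1/7) = 1/36.
Multiplying each by its prior: 2/11 · 1/36 = 1/198, 4/11 · 0 = 0, 3/11 · 1/21 = 1/77, 2/11 · 1/36 = 1/198; these sum to 16/693.
So P(bowl C | data) = (1/77) / (16/693) = 9/16.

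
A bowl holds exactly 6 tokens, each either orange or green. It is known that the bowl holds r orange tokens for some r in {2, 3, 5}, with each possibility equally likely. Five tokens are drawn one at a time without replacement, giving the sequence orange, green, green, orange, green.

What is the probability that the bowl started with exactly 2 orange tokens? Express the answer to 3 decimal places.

0.571

The likelihood of the observed sequence under each hypothesis: P(data | r = 2) = (2/6)(4/5)(3/4)(1/3)(2/2) = 1/15; P(data | r = 3) = (3/6)(3/5)(2/4)(2/3)(1/2) = 1/20; P(data | r = 5) = (5/6)(1/5)(0/4) = 0.
The prior-weighted likelihoods are 1/3 · 1/15 = 1/45, 1/3 · 1/20 = 1/60, 1/3 · 0 = 0; summing to 7/180.
So P(r = 2 | data) = (1/45) / (7/180) = 4/7.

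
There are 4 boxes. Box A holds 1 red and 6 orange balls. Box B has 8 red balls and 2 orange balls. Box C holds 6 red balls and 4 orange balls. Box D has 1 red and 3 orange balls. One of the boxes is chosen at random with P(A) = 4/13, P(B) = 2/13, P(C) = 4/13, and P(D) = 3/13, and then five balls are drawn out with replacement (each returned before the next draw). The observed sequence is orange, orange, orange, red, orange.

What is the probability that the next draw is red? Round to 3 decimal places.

0.233

Under each hypothesis, the probability of the observed sequence is: P(data | box A) = (6/7)(6/7)(6/7)(1/7)(6/7) = 0.077111; P(data | box B) = (2/10)(2/10)(2/10)(8/10)(2/10) = 0.00128; P(data | box C) = (4/10)(4/10)(4/10)(6/10)(4/10) = 0.01536; P(data | box D) = (3/4)(3/4)(3/4)(1/4)(3/4) = 0.079102.
The prior-weighted likelihoods are 4/13 · 0.077111 = 0.023726, 2/13 · 0.00128 = 0.00019692, 4/13 · 0.01536 = 0.0047262, 3/13 · 0.079102 = 0.018254; with total 0.046904.
The posterior is then P(box A | data) = 0.50585, P(box B | data) = 0.0041985, P(box C | data) = 0.10076, P(box D | data) = 0.38919.
The predictive probability is P(red next | data) = (1/7)(0.50585) + (4/5)(0.0041985) + (3/5)(0.10076) + (1/4)(0.38919) = 0.23338.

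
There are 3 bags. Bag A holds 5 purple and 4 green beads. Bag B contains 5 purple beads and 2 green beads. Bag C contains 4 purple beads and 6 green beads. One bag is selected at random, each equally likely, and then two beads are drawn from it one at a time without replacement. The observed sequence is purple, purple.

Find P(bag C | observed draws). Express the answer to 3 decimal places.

For each hypothesis, P(data | H) works out to: P(data | bag A) = (5/9)(4/8) = 0.27778; P(data | bag B) = (5/7)(4/6) = 0.47619; P(data | bag C) = (4/10)(3/9) = 0.13333.
The prior-weighted likelihoods are 1/3 · 0.27778 = 0.092593, 1/3 · 0.47619 = 0.15873, 1/3 · 0.13333 = 0.044444; summing to 0.29577.
Hence P(bag C | data) = (0.044444) / (0.29577) = 0.15027.

0.150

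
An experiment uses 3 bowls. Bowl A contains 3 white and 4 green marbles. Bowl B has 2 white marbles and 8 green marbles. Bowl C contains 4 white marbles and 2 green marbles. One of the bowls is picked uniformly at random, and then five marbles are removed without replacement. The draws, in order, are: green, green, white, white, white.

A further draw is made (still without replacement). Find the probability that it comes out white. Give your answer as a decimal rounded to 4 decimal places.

0.7000

For each hypothesis, P(data | H) works out to: P(data | bowl A) = (4/7)(3/6)(3/5)(2/4)(1/3) = 1/35; P(data | bowl B) = (8/10)(7/9)(2/8)(1/7)(0/6) = 0; P(data | bowl C) = (2/6)(1/5)(4/4)(3/3)(2/2) = 1/15.
The prior-weighted likelihoods are 1/3 · 1/35 = 1/105, 1/3 · 0 = 0, 1/3 · 1/15 = 1/45; these sum to 2/63.
The posterior is then P(bowl A | data) = 3/10, P(bowl B | data) = 0, P(bowl C | data) = 7/10.
Averaging over the posterior, P(white next | data) = (0)(3/10) + (1)(7/10) = 7/10.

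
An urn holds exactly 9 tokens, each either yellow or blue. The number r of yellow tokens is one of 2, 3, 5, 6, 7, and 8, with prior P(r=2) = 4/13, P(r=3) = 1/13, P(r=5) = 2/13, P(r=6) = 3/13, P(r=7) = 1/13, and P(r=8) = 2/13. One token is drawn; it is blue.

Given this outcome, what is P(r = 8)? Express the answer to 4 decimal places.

Compute the likelihood of this draw for each case: P(data | r = 2) = (7/9) = 7/9; P(data | r = 3) = (6/9) = 2/3; P(data | r = 5) = (4/9) = 4/9; P(data | r = 6) = (3/9) = 1/3; P(data | r = 7) = (2/9) = 2/9; P(data | r = 8) = (1/9) = 1/9.
Weighting by the prior gives 4/13 · 7/9 = 28/117, 1/13 · 2/3 = 2/39, 2/13 · 4/9 = 8/117, 3/13 · 1/3 = 1/13, 1/13 · 2/9 = 2/117, 2/13 · 1/9 = 2/117; these sum to 55/117.
Hence P(r = 8 | data) = (2/117) / (55/117) = 2/55.

0.0364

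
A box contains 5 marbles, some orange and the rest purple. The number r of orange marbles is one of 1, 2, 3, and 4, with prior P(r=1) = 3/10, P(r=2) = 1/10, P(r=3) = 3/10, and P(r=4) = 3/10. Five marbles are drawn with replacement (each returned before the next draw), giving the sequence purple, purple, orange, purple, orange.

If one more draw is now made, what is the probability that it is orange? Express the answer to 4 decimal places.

0.4426

Compute the likelihood of the observed sequence for each case: P(data | r = 1) = (4/5)(4/5)(1/5)(4/5)(1/5) = 0.02048; P(data | r = 2) = (3/5)(3/5)(2/5)(3/5)(2/5) = 0.03456; P(data | r = 3) = (2/5)(2/5)(3/5)(2/5)(3/5) = 0.02304; P(data | r = 4) = (1/5)(1/5)(4/5)(1/5)(4/5) = 0.00512.
The prior-weighted likelihoods are 3/10 · 0.02048 = 0.006144, 1/10 · 0.03456 = 0.003456, 3/10 · 0.02304 = 0.006912, 3/10 · 0.00512 = 0.001536; with total 0.018048.
Normalising, the posterior is P(r = 1 | data) = 0.34043, P(r = 2 | data) = 0.19149, P(r = 3 | data) = 0.38298, P(r = 4 | data) = 0.085106.
The predictive probability is P(orange next | data) = (1/5)(0.34043) + (2/5)(0.19149) + (3/5)(0.38298) + (4/5)(0.085106) = 0.44255.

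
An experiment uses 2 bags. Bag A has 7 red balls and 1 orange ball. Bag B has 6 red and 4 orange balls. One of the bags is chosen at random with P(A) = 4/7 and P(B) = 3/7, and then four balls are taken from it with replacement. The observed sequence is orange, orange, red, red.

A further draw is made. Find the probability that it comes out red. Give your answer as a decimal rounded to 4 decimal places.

For each hypothesis, P(data | H) works out to: P(data | bag A) = (1/8)(1/8)(7/8)(7/8) = 0.011963; P(data | bag B) = (4/10)(4/10)(6/10)(6/10) = 0.0576.
Multiplying each by its prior: 4/7 · 0.011963 = 0.0068359, 3/7 · 0.0576 = 0.024686; summing to 0.031522.
Normalising, the posterior is P(bag A | data) = 0.21686, P(bag B | data) = 0.78314.
So P(red next | data) = Σ P(red next | H) P(H | data) = (7/8)(0.21686) + (3/5)(0.78314) = 0.65964.

0.6596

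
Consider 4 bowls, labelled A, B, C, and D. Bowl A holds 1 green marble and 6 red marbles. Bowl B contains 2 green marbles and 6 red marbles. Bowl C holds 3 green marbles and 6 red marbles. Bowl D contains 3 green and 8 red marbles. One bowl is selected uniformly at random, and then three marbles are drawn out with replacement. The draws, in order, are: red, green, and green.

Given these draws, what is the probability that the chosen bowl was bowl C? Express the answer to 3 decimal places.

For each hypothesis, P(data | H) works out to: P(data | bowl A) = (6/7)(1/7)(1/7) = 0.017493; P(data | bowl B) = (6/8)(2/8)(2/8) = 0.046875; P(data | bowl C) = (6/9)(3/9)(3/9) = 0.074074; P(data | bowl D) = (8/11)(3/11)(3/11) = 0.054095.
The prior-weighted likelihoods are 1/4 · 0.017493 = 0.0043732, 1/4 · 0.046875 = 0.011719, 1/4 · 0.074074 = 0.018519, 1/4 · 0.054095 = 0.013524; summing to 0.048134.
Hence P(bowl C | data) = (0.018519) / (0.048134) = 0.38473.

0.385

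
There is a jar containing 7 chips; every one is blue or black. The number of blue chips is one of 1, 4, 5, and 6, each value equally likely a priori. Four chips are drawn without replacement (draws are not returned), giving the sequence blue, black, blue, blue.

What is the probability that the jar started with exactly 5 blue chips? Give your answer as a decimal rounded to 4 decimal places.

0.3846

Compute the likelihood of the observed sequence for each case: P(data | r = 1) = (1/7)(6/6)(0/5) = 0; P(data | r = 4) = (4/7)(3/6)(3/5)(2/4) = 3/35; P(data | r = 5) = (5/7)(2/6)(4/5)(3/4) = 1/7; P(data | r = 6) = (6/7)(1/6)(5/5)(4/4) = 1/7.
The prior-weighted likelihoods are 1/4 · 0 = 0, 1/4 · 3/35 = 3/140, 1/4 · 1/7 = 1/28, 1/4 · 1/7 = 1/28; summing to 13/140.
By Bayes' rule, P(r = 5 | data) = (1/28) / (13/140) = 5/13.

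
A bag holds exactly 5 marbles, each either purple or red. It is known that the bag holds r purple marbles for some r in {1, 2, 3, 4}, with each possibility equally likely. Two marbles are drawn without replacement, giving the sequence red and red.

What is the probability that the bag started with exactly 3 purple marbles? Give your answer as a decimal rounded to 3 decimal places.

0.100

For each hypothesis, P(data | H) works out to: P(data | r = 1) = (4/5)(3/4) = 3/5; P(data | r = 2) = (3/5)(2/4) = 3/10; P(data | r = 3) = (2/5)(1/4) = 1/10; P(data | r = 4) = (1/5)(0/4) = 0.
Multiplying each by its prior: 1/4 · 3/5 = 3/20, 1/4 · 3/10 = 3/40, 1/4 · 1/10 = 1/40, 1/4 · 0 = 0; with total 1/4.
So P(r = 3 | data) = (1/40) / (1/4) = 1/10.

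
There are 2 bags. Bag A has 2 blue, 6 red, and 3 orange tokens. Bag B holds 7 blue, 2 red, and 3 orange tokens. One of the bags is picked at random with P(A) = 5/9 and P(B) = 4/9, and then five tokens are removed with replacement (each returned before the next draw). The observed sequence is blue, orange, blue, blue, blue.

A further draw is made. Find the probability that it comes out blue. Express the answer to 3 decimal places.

Under each hypothesis, the probability of the observed sequence is: P(data | bag A) = (2/11)(3/11)(2/11)(2/11)(2/11) = 0.00029804; P(data | bag B) = (7/12)(3/12)(7/12)(7/12)(7/12) = 0.028947.
Weighting by the prior gives 5/9 · 0.00029804 = 0.00016558, 4/9 · 0.028947 = 0.012865; summing to 0.013031.
The posterior is then P(bag A | data) = 0.012707, P(bag B | data) = 0.98729.
Averaging over the posterior, P(blue next | data) = (2/11)(0.012707) + (7/12)(0.98729) = 0.57823.

0.578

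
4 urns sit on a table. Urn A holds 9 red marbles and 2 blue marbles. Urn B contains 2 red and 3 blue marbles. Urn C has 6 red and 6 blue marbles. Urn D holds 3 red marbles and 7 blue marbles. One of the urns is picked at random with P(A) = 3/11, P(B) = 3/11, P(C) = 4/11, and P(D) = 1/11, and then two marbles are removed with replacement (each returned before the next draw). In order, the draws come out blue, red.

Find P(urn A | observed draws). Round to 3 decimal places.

For each hypothesis, P(data | H) works out to: P(data | urn A) = (2/11)(9/11) = 0.14876; P(data | urn B) = (3/5)(2/5) = 0.24; P(data | urn C) = (6/12)(6/12) = 0.25; P(data | urn D) = (7/10)(3/10) = 0.21.
Multiplying each by its prior: 3/11 · 0.14876 = 0.040571, 3/11 · 0.24 = 0.065455, 4/11 · 0.25 = 0.090909, 1/11 · 0.21 = 0.019091; with total 0.21603.
By Bayes' rule, P(urn A | data) = (0.040571) / (0.21603) = 0.18781.

0.188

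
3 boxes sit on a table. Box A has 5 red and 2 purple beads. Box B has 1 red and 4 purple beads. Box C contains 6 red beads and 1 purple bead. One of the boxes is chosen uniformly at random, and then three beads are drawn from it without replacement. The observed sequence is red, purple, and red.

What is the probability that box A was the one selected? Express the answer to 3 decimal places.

0.571

Compute the likelihood of the observed sequence for each case: P(data | box A) = (5/7)(2/6)(4/5) = 4/21; P(data | box B) = (1/5)(4/4)(0/3) = 0; P(data | box C) = (6/7)(1/6)(5/5) = 1/7.
The prior-weighted likelihoods are 1/3 · 4/21 = 4/63, 1/3 · 0 = 0, 1/3 · 1/7 = 1/21; summing to 1/9.
Therefore the posterior P(box A | data) = (4/63) / (1/9) = 4/7.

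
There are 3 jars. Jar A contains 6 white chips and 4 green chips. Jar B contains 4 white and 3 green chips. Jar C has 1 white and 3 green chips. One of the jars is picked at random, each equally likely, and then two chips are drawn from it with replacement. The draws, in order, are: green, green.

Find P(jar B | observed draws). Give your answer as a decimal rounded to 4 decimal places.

Compute the likelihood of the observed sequence for each case: P(data | jar A) = (4/10)(4/10) = 0.16; P(data | jar B) = (3/7)(3/7) = 0.18367; P(data | jar C) = (3/4)(3/4) = 0.5625.
Weighting by the prior gives 1/3 · 0.16 = 0.053333, 1/3 · 0.18367 = 0.061224, 1/3 · 0.5625 = 0.1875; these sum to 0.30206.
By Bayes' rule, P(jar B | data) = (0.061224) / (0.30206) = 0.20269.

0.2027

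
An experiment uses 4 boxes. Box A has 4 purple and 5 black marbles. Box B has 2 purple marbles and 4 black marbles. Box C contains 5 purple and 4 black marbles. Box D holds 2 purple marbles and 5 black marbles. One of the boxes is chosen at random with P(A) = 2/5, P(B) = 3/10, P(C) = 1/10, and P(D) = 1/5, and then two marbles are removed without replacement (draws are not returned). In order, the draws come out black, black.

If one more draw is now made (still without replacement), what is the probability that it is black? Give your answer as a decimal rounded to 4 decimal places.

Under each hypothesis, the probability of the observed sequence is: P(data | box A) = (5/9)(4/8) = 0.27778; P(data | box B) = (4/6)(3/5) = 0.4; P(data | box C) = (4/9)(3/8) = 0.16667; P(data | box D) = (5/7)(4/6) = 0.47619.
Multiplying each by its prior: 2/5 · 0.27778 = 0.11111, 3/10 · 0.4 = 0.12, 1/10 · 0.16667 = 0.016667, 1/5 · 0.47619 = 0.095238; with total 0.34302.
Dividing through by the total gives posterior P(box A | data) = 0.32392, P(box B | data) = 0.34984, P(box C | data) = 0.048589, P(box D | data) = 0.27765.
So P(black next | data) = Σ P(black next | H) P(H | data) = (3/7)(0.32392) + (1/2)(0.34984) + (2/7)(0.048589) + (3/5)(0.27765) = 0.49422.

0.4942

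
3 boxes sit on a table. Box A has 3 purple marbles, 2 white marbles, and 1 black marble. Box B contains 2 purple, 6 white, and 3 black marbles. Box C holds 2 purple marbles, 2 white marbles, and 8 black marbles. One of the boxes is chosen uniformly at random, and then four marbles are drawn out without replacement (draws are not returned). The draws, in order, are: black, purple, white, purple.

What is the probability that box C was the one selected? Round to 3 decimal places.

The likelihood of the observed sequence under each hypothesis: P(data | box A) = (1/6)(3/5)(2/4)(2/3) = 0.033333; P(data | box B) = (3/11)(2/10)(6/9)(1/8) = 0.0045455; P(data | box C) = (8/12)(2/11)(2/10)(1/9) = 0.0026936.
Multiplying each by its prior: 1/3 · 0.033333 = 0.011111, 1/3 · 0.0045455 = 0.0015152, 1/3 · 0.0026936 = 0.00089787; summing to 0.013524.
So P(box C | data) = (0.00089787) / (0.013524) = 0.06639.

0.066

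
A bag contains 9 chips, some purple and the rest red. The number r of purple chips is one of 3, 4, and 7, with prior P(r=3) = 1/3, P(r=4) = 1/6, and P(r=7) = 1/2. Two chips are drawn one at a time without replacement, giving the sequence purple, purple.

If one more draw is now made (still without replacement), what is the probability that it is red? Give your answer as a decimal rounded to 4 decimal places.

0.3657

The likelihood of the observed sequence under each hypothesis: P(data | r = 3) = (3/9)(2/8) = 1/12; P(data | r = 4) = (4/9)(3/8) = 1/6; P(data | r = 7) = (7/9)(6/8) = 7/12.
The prior-weighted likelihoods are 1/3 · 1/12 = 1/36, 1/6 · 1/6 = 1/36, 1/2 · 7/12 = 7/24; summing to 25/72.
Dividing through by the total gives posterior P(r = 3 | data) = 2/25, P(r = 4 | data) = 2/25, P(r = 7 | data) = 21/25.
The predictive probability is P(red next | data) = (6/7)(2/25) + (5/7)(2/25) + (2/7)(21/25) = 64/175.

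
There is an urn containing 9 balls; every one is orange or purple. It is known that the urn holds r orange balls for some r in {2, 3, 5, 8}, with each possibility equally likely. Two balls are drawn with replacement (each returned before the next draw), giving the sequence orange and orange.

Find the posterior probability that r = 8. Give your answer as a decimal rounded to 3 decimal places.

0.627

The likelihood of the observed sequence under each hypothesis: P(data | r = 2) = (2/9)(2/9) = 4/81; P(data | r = 3) = (3/9)(3/9) = 1/9; P(data | r = 5) = (5/9)(5/9) = 25/81; P(data | r = 8) = (8/9)(8/9) = 64/81.
Weighting by the prior gives 1/4 · 4/81 = 1/81, 1/4 · 1/9 = 1/36, 1/4 · 25/81 = 25/324, 1/4 · 64/81 = 16/81; with total 17/54.
Hence P(r = 8 | data) = (16/81) / (17/54) = 32/51.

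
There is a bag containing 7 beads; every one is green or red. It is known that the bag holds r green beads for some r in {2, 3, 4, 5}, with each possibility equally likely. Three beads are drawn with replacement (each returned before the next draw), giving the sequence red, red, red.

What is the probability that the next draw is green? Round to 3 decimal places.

Compute the likelihood of the observed sequence for each case: P(data | r = 2) = (5/7)(5/7)(5/7) = 0.36443; P(data | r = 3) = (4/7)(4/7)(4/7) = 0.18659; P(data | r = 4) = (3/7)(3/7)(3/7) = 0.078717; P(data | r = 5) = (2/7)(2/7)(2/7) = 0.023324.
Multiplying each by its prior: 1/4 · 0.36443 = 0.091108, 1/4 · 0.18659 = 0.046647, 1/4 · 0.078717 = 0.019679, 1/4 · 0.023324 = 0.0058309; these sum to 0.16327.
The posterior is then P(r = 2 | data) = 0.55804, P(r = 3 | data) = 0.28571, P(r = 4 | data) = 0.12054, P(r = 5 | data) = 0.035714.
Averaging over the posterior, P(green next | data) = (2/7)(0.55804) + (3/7)(0.28571) + (4/7)(0.12054) + (5/7)(0.035714) = 0.37628.

0.376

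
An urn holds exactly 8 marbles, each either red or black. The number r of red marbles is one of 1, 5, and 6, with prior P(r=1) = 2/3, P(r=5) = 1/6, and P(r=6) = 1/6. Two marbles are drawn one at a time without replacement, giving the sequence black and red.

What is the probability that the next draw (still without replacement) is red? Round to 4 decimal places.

0.3636

The likelihood of the observed sequence under each hypothesis: P(data | r = 1) = (7/8)(1/7) = 1/8; P(data | r = 5) = (3/8)(5/7) = 15/56; P(data | r = 6) = (2/8)(6/7) = 3/14.
The prior-weighted likelihoods are 2/3 · 1/8 = 1/12, 1/6 · 15/56 = 5/112, 1/6 · 3/14 = 1/28; these sum to 55/336.
Dividing through by the total gives posterior P(r = 1 | data) = 28/55, P(r = 5 | data) = 3/11, P(r = 6 | data) = 12/55.
So P(red next | data) = Σ P(red next | H) P(H | data) = (0)(28/55) + (2/3)(3/11) + (5/6)(12/55) = 4/11.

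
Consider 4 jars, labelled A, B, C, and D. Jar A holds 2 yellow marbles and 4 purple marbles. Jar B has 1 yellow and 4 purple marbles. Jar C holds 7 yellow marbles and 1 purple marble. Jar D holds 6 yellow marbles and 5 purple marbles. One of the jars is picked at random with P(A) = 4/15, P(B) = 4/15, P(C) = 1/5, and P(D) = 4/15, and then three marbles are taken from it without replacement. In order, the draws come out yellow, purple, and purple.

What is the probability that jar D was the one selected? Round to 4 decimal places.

Under each hypothesis, the probability of the observed sequence is: P(data | jar A) = (2/6)(4/5)(3/4) = 0.2; P(data | jar B) = (1/5)(4/4)(3/3) = 0.2; P(data | jar C) = (7/8)(1/7)(0/6) = 0; P(data | jar D) = (6/11)(5/10)(4/9) = 0.12121.
Weighting by the prior gives 4/15 · 0.2 = 0.053333, 4/15 · 0.2 = 0.053333, 1/5 · 0 = 0, 4/15 · 0.12121 = 0.032323; these sum to 0.13899.
So P(jar D | data) = (0.032323) / (0.13899) = 0.23256.

0.2326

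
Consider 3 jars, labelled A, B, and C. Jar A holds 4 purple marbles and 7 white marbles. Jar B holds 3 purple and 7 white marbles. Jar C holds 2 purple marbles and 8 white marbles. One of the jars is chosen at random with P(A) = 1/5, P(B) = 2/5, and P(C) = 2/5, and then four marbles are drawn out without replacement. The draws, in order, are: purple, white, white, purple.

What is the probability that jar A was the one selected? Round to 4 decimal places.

Compute the likelihood of the observed sequence for each case: P(data | jar A) = (4/11)(7/10)(6/9)(3/8) = 0.063636; P(data | jar B) = (3/10)(7/9)(6/8)(2/7) = 0.05; P(data | jar C) = (2/10)(8/9)(7/8)(1/7) = 0.022222.
Multiplying each by its prior: 1/5 · 0.063636 = 0.012727, 2/5 · 0.05 = 0.02, 2/5 · 0.022222 = 0.0088889; with total 0.041616.
So P(jar A | data) = (0.012727) / (0.041616) = 0.30583.

0.3058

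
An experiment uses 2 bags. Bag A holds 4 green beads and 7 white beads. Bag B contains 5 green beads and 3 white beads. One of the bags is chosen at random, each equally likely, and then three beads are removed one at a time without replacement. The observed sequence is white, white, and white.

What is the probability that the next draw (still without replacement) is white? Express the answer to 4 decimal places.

0.4612

Compute the likelihood of the observed sequence for each case: P(data | bag A) = (7/11)(6/10)(5/9) = 0.21212; P(data | bag B) = (3/8)(2/7)(1/6) = 0.017857.
Multiplying each by its prior: 1/2 · 0.21212 = 0.10606, 1/2 · 0.017857 = 0.0089286; with total 0.11499.
The posterior is then P(bag A | data) = 0.92235, P(bag B | data) = 0.077647.
The predictive probability is P(white next | data) = (1/2)(0.92235) + (0)(0.077647) = 0.46118.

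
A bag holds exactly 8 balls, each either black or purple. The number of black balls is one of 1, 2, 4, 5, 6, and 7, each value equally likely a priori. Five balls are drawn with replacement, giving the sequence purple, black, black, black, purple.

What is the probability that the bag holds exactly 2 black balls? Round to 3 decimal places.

0.078

For each hypothesis, P(data | H) works out to: P(data | r = 1) = (7/8)(1/8)(1/8)(1/8)(7/8) = 0.0014954; P(data | r = 2) = (6/8)(2/8)(2/8)(2/8)(6/8) = 0.0087891; P(data | r = 4) = (4/8)(4/8)(4/8)(4/8)(4/8) = 0.03125; P(data | r = 5) = (3/8)(5/8)(5/8)(5/8)(3/8) = 0.034332; P(data | r = 6) = (2/8)(6/8)(6/8)(6/8)(2/8) = 0.026367; P(data | r = 7) = (1/8)(7/8)(7/8)(7/8)(1/8) = 0.010468.
Multiplying each by its prior: 1/6 · 0.0014954 = 0.00024923, 1/6 · 0.0087891 = 0.0014648, 1/6 · 0.03125 = 0.0052083, 1/6 · 0.034332 = 0.005722, 1/6 · 0.026367 = 0.0043945, 1/6 · 0.010468 = 0.0017446; summing to 0.018784.
So P(r = 2 | data) = (0.0014648) / (0.018784) = 0.077985.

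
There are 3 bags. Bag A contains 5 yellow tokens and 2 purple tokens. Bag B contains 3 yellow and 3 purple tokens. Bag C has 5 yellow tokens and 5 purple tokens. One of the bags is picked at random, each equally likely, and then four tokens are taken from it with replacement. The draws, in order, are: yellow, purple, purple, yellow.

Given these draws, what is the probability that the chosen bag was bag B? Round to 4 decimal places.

Compute the likelihood of the observed sequence for each case: P(data | bag A) = (5/7)(2/7)(2/7)(5/7) = 0.041649; P(data | bag B) = (3/6)(3/6)(3/6)(3/6) = 0.0625; P(data | bag C) = (5/10)(5/10)(5/10)(5/10) = 0.0625.
Weighting by the prior gives 1/3 · 0.041649 = 0.013883, 1/3 · 0.0625 = 0.020833, 1/3 · 0.0625 = 0.020833; with total 0.05555.
By Bayes' rule, P(bag B | data) = (0.020833) / (0.05555) = 0.37504.

0.3750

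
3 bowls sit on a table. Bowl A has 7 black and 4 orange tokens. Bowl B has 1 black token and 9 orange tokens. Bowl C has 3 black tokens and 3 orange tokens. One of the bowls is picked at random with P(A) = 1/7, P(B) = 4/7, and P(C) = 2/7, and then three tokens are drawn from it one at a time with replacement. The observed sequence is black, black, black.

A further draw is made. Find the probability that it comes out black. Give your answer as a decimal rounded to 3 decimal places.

Compute the likelihood of the observed sequence for each case: P(data | bowl A) = (7/11)(7/11)(7/11) = 0.2577; P(data | bowl B) = (1/10)(1/10)(1/10) = 0.001; P(data | bowl C) = (3/6)(3/6)(3/6) = 0.125.
Weighting by the prior gives 1/7 · 0.2577 = 0.036814, 4/7 · 0.001 = 0.00057143, 2/7 · 0.125 = 0.035714; with total 0.0731.
The posterior is then P(bowl A | data) = 0.50362, P(bowl B | data) = 0.0078171, P(bowl C | data) = 0.48857.
Averaging over the posterior, P(black next | data) = (7/11)(0.50362) + (1/10)(0.0078171) + (1/2)(0.48857) = 0.56555.

0.566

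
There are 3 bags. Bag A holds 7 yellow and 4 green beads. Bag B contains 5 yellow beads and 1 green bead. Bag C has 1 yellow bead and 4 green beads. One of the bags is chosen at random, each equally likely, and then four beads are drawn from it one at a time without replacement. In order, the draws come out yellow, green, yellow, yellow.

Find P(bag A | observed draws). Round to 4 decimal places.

0.3889

Under each hypothesis, the probability of the observed sequence is: P(data | bag A) = (7/11)(4/10)(6/9)(5/8) = 7/66; P(data | bag B) = (5/6)(1/5)(4/4)(3/3) = 1/6; P(data | bag C) = (1/5)(4/4)(0/3) = 0.
Weighting by the prior gives 1/3 · 7/66 = 7/198, 1/3 · 1/6 = 1/18, 1/3 · 0 = 0; summing to 1/11.
By Bayes' rule, P(bag A | data) = (7/198) / (1/11) = 7/18.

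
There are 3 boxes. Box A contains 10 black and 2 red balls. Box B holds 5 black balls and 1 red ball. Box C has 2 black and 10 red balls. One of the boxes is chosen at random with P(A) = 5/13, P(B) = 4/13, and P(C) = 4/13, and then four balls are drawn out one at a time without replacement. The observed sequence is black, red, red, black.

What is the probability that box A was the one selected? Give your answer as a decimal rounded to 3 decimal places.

Under each hypothesis, the probability of the observed sequence is: P(data | box A) = (10/12)(2/11)(1/10)(9/9) = 1/66; P(data | box B) = (5/6)(1/5)(0/4) = 0; P(data | box C) = (2/12)(10/11)(9/10)(1/9) = 1/66.
The prior-weighted likelihoods are 5/13 · 1/66 = 5/858, 4/13 · 0 = 0, 4/13 · 1/66 = 2/429; summing to 3/286.
Hence P(box A | data) = (5/858) / (3/286) = 5/9.

0.556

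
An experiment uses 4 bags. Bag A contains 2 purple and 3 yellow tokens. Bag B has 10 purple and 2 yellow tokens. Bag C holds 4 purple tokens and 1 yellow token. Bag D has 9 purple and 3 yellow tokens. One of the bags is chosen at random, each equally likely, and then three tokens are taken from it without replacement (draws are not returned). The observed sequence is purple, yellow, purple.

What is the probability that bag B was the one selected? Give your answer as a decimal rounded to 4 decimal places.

0.2273

For each hypothesis, P(data | H) works out to: P(data | bag A) = (2/5)(3/4)(1/3) = 1/10; P(data | bag B) = (10/12)(2/11)(9/10) = 3/22; P(data | bag C) = (4/5)(1/4)(3/3) = 1/5; P(data | bag D) = (9/12)(3/11)(8/10) = 9/55.
The prior-weighted likelihoods are 1/4 · 1/10 = 1/40, 1/4 · 3/22 = 3/88, 1/4 · 1/5 = 1/20, 1/4 · 9/55 = 9/220; these sum to 3/20.
Therefore the posterior P(bag B | data) = (3/88) / (3/20) = 5/22.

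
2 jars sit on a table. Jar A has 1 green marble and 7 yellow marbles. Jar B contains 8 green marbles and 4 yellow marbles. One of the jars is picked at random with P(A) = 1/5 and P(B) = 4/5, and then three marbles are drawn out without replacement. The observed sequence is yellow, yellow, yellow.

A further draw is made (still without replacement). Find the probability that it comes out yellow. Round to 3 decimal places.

0.728

Under each hypothesis, the probability of the observed sequence is: P(data | jar A) = (7/8)(6/7)(5/6) = 0.625; P(data | jar B) = (4/12)(3/11)(2/10) = 0.018182.
Weighting by the prior gives 1/5 · 0.625 = 0.125, 4/5 · 0.018182 = 0.014545; summing to 0.13955.
Normalising, the posterior is P(jar A | data) = 0.89577, P(jar B | data) = 0.10423.
The predictive probability is P(yellow next | data) = (4/5)(0.89577) + (1/9)(0.10423) = 0.72819.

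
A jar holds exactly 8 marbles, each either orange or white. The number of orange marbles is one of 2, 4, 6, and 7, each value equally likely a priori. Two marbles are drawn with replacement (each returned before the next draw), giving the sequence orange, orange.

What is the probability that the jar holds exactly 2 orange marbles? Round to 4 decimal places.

0.0381

The likelihood of the observed sequence under each hypothesis: P(data | r = 2) = (2/8)(2/8) = 1/16; P(data | r = 4) = (4/8)(4/8) = 1/4; P(data | r = 6) = (6/8)(6/8) = 9/16; P(data | r = 7) = (7/8)(7/8) = 49/64.
Multiplying each by its prior: 1/4 · 1/16 = 1/64, 1/4 · 1/4 = 1/16, 1/4 · 9/16 = 9/64, 1/4 · 49/64 = 49/256; summing to 105/256.
Hence P(r = 2 | data) = (1/64) / (105/256) = 4/105.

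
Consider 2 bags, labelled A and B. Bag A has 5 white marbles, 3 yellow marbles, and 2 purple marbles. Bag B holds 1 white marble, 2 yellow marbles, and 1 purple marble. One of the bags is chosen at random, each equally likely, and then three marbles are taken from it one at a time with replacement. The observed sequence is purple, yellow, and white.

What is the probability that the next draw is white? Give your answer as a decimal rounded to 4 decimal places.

Compute the likelihood of the observed sequence for each case: P(data | bag A) = (2/10)(3/10)(5/10) = 0.03; P(data | bag B) = (1/4)(2/4)(1/4) = 0.03125.
The prior-weighted likelihoods are 1/2 · 0.03 = 0.015, 1/2 · 0.03125 = 0.015625; summing to 0.030625.
Dividing through by the total gives posterior P(bag A | data) = 0.4898, P(bag B | data) = 0.5102.
Averaging over the posterior, P(white next | data) = (1/2)(0.4898) + (1/4)(0.5102) = 0.37245.

0.3724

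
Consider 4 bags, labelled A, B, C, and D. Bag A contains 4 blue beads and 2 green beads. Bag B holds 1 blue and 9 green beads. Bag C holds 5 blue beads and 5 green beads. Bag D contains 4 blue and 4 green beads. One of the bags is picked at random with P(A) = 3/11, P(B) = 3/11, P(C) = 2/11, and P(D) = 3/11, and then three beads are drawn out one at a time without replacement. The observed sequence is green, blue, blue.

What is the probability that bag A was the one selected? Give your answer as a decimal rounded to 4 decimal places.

The likelihood of the observed sequence under each hypothesis: P(data | bag A) = (2/6)(4/5)(3/4) = 0.2; P(data | bag B) = (9/10)(1/9)(0/8) = 0; P(data | bag C) = (5/10)(5/9)(4/8) = 0.13889; P(data | bag D) = (4/8)(4/7)(3/6) = 0.14286.
The prior-weighted likelihoods are 3/11 · 0.2 = 0.054545, 3/11 · 0 = 0, 2/11 · 0.13889 = 0.025253, 3/11 · 0.14286 = 0.038961; summing to 0.11876.
Hence P(bag A | data) = (0.054545) / (0.11876) = 0.4593.

0.4593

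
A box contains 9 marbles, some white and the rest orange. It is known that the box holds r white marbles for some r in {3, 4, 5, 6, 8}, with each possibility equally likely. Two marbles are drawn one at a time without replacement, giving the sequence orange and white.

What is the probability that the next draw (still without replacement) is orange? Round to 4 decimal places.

For each hypothesis, P(data | H) works out to: P(data | r = 3) = (6/9)(3/8) = 1/4; P(data | r = 4) = (5/9)(4/8) = 5/18; P(data | r = 5) = (4/9)(5/8) = 5/18; P(data | r = 6) = (3/9)(6/8) = 1/4; P(data | r = 8) = (1/9)(8/8) = 1/9.
Weighting by the prior gives 1/5 · 1/4 = 1/20, 1/5 · 5/18 = 1/18, 1/5 · 5/18 = 1/18, 1/5 · 1/4 = 1/20, 1/5 · 1/9 = 1/45; summing to 7/30.
The posterior is then P(r = 3 | data) = 3/14, P(r = 4 | data) = 5/21, P(r = 5 | data) = 5/21, P(r = 6 | data) = 3/14, P(r = 8 | data) = 2/21.
So P(orange next | data) = Σ P(orange next | H) P(H | data) = (5/7)(3/14) + (4/7)(5/21) + (3/7)(5/21) + (2/7)(3/14) + (0)(2/21) = 19/42.

0.4524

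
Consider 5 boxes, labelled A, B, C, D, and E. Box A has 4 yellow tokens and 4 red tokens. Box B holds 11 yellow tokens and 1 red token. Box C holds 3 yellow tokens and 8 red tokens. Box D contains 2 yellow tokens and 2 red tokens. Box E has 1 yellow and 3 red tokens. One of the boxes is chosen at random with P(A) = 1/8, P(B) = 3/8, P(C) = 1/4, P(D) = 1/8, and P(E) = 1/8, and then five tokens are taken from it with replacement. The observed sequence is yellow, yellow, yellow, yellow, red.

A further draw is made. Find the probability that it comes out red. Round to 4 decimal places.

Compute the likelihood of the observed sequence for each case: P(data | box A) = (4/8)(4/8)(4/8)(4/8)(4/8) = 0.03125; P(data | box B) = (11/12)(11/12)(11/12)(11/12)(1/12) = 0.058839; P(data | box C) = (3/11)(3/11)(3/11)(3/11)(8/11) = 0.0040236; P(data | box D) = (2/4)(2/4)(2/4)(2/4)(2/4) = 0.03125; P(data | box E) = (1/4)(1/4)(1/4)(1/4)(3/4) = 0.0029297.
The prior-weighted likelihoods are 1/8 · 0.03125 = 0.0039062, 3/8 · 0.058839 = 0.022065, 1/4 · 0.0040236 = 0.0010059, 1/8 · 0.03125 = 0.0039062, 1/8 · 0.0029297 = 0.00036621; with total 0.031249.
Dividing through by the total gives posterior P(box A | data) = 0.125, P(box B | data) = 0.70609, P(box C | data) = 0.032189, P(box D | data) = 0.125, P(box E | data) = 0.011719.
Averaging over the posterior, P(red next | data) = (1/2)(0.125) + (1/12)(0.70609) + (8/11)(0.032189) + (1/2)(0.125) + (3/4)(0.011719) = 0.21604.

0.2160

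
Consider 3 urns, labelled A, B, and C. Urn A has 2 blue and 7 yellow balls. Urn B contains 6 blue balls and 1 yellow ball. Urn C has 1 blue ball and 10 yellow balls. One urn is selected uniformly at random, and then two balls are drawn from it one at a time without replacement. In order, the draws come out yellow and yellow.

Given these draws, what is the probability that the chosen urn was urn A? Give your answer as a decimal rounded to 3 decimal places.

0.416

Under each hypothesis, the probability of the observed sequence is: P(data | urn A) = (7/9)(6/8) = 7/12; P(data | urn B) = (1/7)(0/6) = 0; P(data | urn C) = (10/11)(9/10) = 9/11.
Multiplying each by its prior: 1/3 · 7/12 = 7/36, 1/3 · 0 = 0, 1/3 · 9/11 = 3/11; with total 185/396.
Therefore the posterior P(urn A | data) = (7/36) / (185/396) = 77/185.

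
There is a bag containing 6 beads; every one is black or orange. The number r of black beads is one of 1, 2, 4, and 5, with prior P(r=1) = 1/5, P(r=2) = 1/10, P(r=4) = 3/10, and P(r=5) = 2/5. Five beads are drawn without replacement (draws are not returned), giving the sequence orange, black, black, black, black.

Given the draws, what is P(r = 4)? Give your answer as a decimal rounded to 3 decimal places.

0.231

Under each hypothesis, the probability of the observed sequence is: P(data | r = 1) = (5/6)(1/5)(0/4) = 0; P(data | r = 2) = (4/6)(2/5)(1/4)(0/3) = 0; P(data | r = 4) = (2/6)(4/5)(3/4)(2/3)(1/2) = 1/15; P(data | r = 5) = (1/6)(5/5)(4/4)(3/3)(2/2) = 1/6.
Weighting by the prior gives 1/5 · 0 = 0, 1/10 · 0 = 0, 3/10 · 1/15 = 1/50, 2/5 · 1/6 = 1/15; these sum to 13/150.
By Bayes' rule, P(r = 4 | data) = (1/50) / (13/150) = 3/13.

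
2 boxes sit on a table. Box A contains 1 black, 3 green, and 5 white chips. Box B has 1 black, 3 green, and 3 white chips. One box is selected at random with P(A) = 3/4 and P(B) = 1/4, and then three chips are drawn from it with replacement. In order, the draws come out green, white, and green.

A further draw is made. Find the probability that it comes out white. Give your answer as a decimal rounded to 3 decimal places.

0.518

Under each hypothesis, the probability of the observed sequence is: P(data | box A) = (3/9)(5/9)(3/9) = 0.061728; P(data | box B) = (3/7)(3/7)(3/7) = 0.078717.
Weighting by the prior gives 3/4 · 0.061728 = 0.046296, 1/4 · 0.078717 = 0.019679; summing to 0.065976.
Dividing through by the total gives posterior P(box A | data) = 0.70172, P(box B | data) = 0.29828.
Averaging over the posterior, P(white next | data) = (5/9)(0.70172) + (3/7)(0.29828) = 0.51768.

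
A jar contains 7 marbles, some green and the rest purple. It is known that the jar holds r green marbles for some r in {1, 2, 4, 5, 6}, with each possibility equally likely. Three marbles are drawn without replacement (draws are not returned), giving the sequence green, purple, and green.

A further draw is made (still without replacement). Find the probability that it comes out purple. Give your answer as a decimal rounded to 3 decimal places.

Compute the likelihood of the observed sequence for each case: P(data | r = 1) = (1/7)(6/6)(0/5) = 0; P(data | r = 2) = (2/7)(5/6)(1/5) = 1/21; P(data | r = 4) = (4/7)(3/6)(3/5) = 6/35; P(data | r = 5) = (5/7)(2/6)(4/5) = 4/21; P(data | r = 6) = (6/7)(1/6)(5/5) = 1/7.
Multiplying each by its prior: 1/5 · 0 = 0, 1/5 · 1/21 = 1/105, 1/5 · 6/35 = 6/175, 1/5 · 4/21 = 4/105, 1/5 · 1/7 = 1/35; summing to 58/525.
Normalising, the posterior is P(r = 1 | data) = 0, P(r = 2 | data) = 5/58, P(r = 4 | data) = 9/29, P(r = 5 | data) = 10/29, P(r = 6 | data) = 15/58.
So P(purple next | data) = Σ P(purple next | H) P(H | data) = (1)(5/58) + (1/2)(9/29) + (1/4)(10/29) + (0)(15/58) = 19/58.

0.328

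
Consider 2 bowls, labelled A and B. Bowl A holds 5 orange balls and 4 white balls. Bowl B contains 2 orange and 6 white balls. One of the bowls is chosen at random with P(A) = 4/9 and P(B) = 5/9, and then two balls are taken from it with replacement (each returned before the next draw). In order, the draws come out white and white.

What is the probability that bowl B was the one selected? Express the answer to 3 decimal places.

0.781

Under each hypothesis, the probability of the observed sequence is: P(data | bowl A) = (4/9)(4/9) = 0.19753; P(data | bowl B) = (6/8)(6/8) = 0.5625.
Weighting by the prior gives 4/9 · 0.19753 = 0.087791, 5/9 · 0.5625 = 0.3125; these sum to 0.40029.
Hence P(bowl B | data) = (0.3125) / (0.40029) = 0.78068.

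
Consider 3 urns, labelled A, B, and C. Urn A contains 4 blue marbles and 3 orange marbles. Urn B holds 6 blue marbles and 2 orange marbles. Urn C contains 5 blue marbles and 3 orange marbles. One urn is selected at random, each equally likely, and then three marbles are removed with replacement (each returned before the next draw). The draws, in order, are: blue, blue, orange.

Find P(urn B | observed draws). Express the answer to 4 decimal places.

For each hypothesis, P(data | H) works out to: P(data | urn A) = (4/7)(4/7)(3/7) = 0.13994; P(data | urn B) = (6/8)(6/8)(2/8) = 0.14062; P(data | urn C) = (5/8)(5/8)(3/8) = 0.14648.
The prior-weighted likelihoods are 1/3 · 0.13994 = 0.046647, 1/3 · 0.14062 = 0.046875, 1/3 · 0.14648 = 0.048828; with total 0.14235.
By Bayes' rule, P(urn B | data) = (0.046875) / (0.14235) = 0.32929.

0.3293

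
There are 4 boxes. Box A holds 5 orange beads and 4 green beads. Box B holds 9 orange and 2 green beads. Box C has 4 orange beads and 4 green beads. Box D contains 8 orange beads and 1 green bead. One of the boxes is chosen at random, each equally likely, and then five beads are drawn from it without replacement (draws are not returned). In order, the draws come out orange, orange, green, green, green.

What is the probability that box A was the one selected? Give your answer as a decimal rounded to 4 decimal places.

0.4255

The likelihood of the observed sequence under each hypothesis: P(data | box A) = (5/9)(4/8)(4/7)(3/6)(2/5) = 0.031746; P(data | box B) = (9/11)(8/10)(2/9)(1/8)(0/7) = 0; P(data | box C) = (4/8)(3/7)(4/6)(3/5)(2/4) = 0.042857; P(data | box D) = (8/9)(7/8)(1/7)(0/6) = 0.
Multiplying each by its prior: 1/4 · 0.031746 = 0.0079365, 1/4 · 0 = 0, 1/4 · 0.042857 = 0.010714, 1/4 · 0 = 0; summing to 0.018651.
Hence P(box A | data) = (0.0079365) / (0.018651) = 0.42553.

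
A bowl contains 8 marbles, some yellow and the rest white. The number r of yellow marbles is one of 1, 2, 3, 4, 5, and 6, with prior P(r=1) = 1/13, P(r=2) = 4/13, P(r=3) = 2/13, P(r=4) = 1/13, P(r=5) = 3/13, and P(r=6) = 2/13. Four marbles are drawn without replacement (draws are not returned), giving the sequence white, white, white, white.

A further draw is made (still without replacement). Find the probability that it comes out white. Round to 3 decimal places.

Under each hypothesis, the probability of the observed sequence is: P(data | r = 1) = (7/8)(6/7)(5/6)(4/5) = 1/2; P(data | r = 2) = (6/8)(5/7)(4/6)(3/5) = 3/14; P(data | r = 3) = (5/8)(4/7)(3/6)(2/5) = 1/14; P(data | r = 4) = (4/8)(3/7)(2/6)(1/5) = 1/70; P(data | r = 5) = (3/8)(2/7)(1/6)(0/5) = 0; P(data | r = 6) = (2/8)(1/7)(0/6) = 0.
Weighting by the prior gives 1/13 · 1/2 = 1/26, 4/13 · 3/14 = 6/91, 2/13 · 1/14 = 1/91, 1/13 · 1/70 = 1/910, 3/13 · 0 = 0, 2/13 · 0 = 0; summing to 53/455.
Dividing through by the total gives posterior P(r = 1 | data) = 35/106, P(r = 2 | data) = 30/53, P(r = 3 | data) = 5/53, P(r = 4 | data) = 1/106, P(r = 5 | data) = 0, P(r = 6 | data) = 0.
Averaging over the posterior, P(white next | data) = (3/4)(35/106) + (1/2)(30/53) + (1/4)(5/53) + (0)(1/106) = 235/424.

0.554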